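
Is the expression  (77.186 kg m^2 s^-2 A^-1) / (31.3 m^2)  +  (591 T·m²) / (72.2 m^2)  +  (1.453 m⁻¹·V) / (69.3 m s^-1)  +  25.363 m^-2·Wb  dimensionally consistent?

Dimensions:
  (77.186 kg m^2 s^-2 A^-1) / (31.3 m^2):  [kg·m²·s⁻²·A⁻¹] / [m²] = kg·s⁻²·A⁻¹
  (591 T·m²) / (72.2 m^2):  [kg·m²·s⁻²·A⁻¹] / [m²] = kg·s⁻²·A⁻¹
  (1.453 m⁻¹·V) / (69.3 m s^-1):  [kg·m·s⁻³·A⁻¹] / [m·s⁻¹] = kg·s⁻²·A⁻¹
  25.363 m^-2·Wb:  Wb·m⁻² = V·s·m⁻² = kg·s⁻²·A⁻¹
Every term reduces to kg·s⁻²·A⁻¹.

Yes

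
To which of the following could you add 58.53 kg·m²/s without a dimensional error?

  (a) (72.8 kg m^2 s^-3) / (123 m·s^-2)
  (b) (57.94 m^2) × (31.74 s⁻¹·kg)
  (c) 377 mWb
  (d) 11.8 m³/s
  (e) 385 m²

Reference: kg·m²·s⁻¹.
Each option:
  (a) [kg·m²·s⁻³] / [m·s⁻²] = kg·m·s⁻¹
  (b) [m²] · [kg·s⁻¹] = kg·m²·s⁻¹  ← same
  (c) Wb = V·s = kg·m²·s⁻²·A⁻¹
  (d) m³·s⁻¹
  (e) m²
Only (b) matches kg·m²·s⁻¹.

(b)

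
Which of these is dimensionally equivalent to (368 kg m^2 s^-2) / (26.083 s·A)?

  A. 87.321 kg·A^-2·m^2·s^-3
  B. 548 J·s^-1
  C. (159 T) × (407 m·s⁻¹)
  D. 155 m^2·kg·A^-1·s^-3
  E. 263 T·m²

D.

Reference: [kg·m²·s⁻²] / [s·A] = kg·m²·s⁻³·A⁻¹.
Each option:
  A. kg·m²·s⁻³·A⁻²
  B. J·s⁻¹ = N·m·s⁻¹ = kg·m²·s⁻³
  C. [kg·s⁻²·A⁻¹] · [m·s⁻¹] = kg·m·s⁻³·A⁻¹
  D. kg·m²·s⁻³·A⁻¹  ← same
  E. T·m² = Wb·m⁻²·m² = kg·m²·s⁻²·A⁻¹
Only D. matches kg·m²·s⁻³·A⁻¹.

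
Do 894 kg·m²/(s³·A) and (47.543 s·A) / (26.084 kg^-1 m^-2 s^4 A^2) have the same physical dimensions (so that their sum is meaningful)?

Work out the base dimensions of each:
  894 kg·m²/(s³·A):  kg·m²·s⁻³·A⁻¹
  (47.543 s·A) / (26.084 kg^-1 m^-2 s^4 A^2):  [s·A] / [kg⁻¹·m⁻²·s⁴·A²] = kg·m²·s⁻³·A⁻¹
Both are kg·m²·s⁻³·A⁻¹, so they have the same dimensions and can be added.

Yes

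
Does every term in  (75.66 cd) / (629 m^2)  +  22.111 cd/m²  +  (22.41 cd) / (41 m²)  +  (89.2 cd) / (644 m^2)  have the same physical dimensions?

Yes

Work out the base dimensions of each:
  (75.66 cd) / (629 m^2):  [cd] / [m²] = m⁻²·cd
  22.111 cd/m²:  cd·m⁻² = m⁻²·cd
  (22.41 cd) / (41 m²):  [cd] / [m²] = m⁻²·cd
  (89.2 cd) / (644 m^2):  [cd] / [m²] = m⁻²·cd
Every term reduces to m⁻²·cd.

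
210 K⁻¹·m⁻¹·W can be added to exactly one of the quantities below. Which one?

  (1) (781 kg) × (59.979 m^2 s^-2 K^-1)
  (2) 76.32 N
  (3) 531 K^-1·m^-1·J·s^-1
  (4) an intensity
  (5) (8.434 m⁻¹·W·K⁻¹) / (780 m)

(3)

Reference: W·m⁻¹·K⁻¹ = J·s⁻¹·m⁻¹·K⁻¹ = kg·m·s⁻³·K⁻¹.
Each option:
  (1) [kg] · [m²·s⁻²·K⁻¹] = kg·m²·s⁻²·K⁻¹
  (2) N = kg·m·s⁻²
  (3) J·s⁻¹·m⁻¹·K⁻¹ = N·m·s⁻¹·m⁻¹·K⁻¹ = kg·m·s⁻³·K⁻¹  ← same
  (4) [intensity] = kg·s⁻³
  (5) [kg·m·s⁻³·K⁻¹] / [m] = kg·s⁻³·K⁻¹
Only (3) matches kg·m·s⁻³·K⁻¹.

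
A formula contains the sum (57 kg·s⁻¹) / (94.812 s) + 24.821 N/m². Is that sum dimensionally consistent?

No

Reduce each to base SI dimensions:
  (57 kg·s⁻¹) / (94.812 s):  [kg·s⁻¹] / [s] = kg·s⁻²
  24.821 N/m²:  N·m⁻² = kg·m·s⁻²·m⁻² = kg·m⁻¹·s⁻²
kg·s⁻² ≠ kg·m⁻¹·s⁻², so they cannot be added.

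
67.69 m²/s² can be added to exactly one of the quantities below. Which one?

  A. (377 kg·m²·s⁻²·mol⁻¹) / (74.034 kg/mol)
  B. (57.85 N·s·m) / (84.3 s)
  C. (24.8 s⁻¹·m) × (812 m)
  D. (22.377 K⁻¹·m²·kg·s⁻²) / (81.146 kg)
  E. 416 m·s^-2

Reference: m²·s⁻².
Each option:
  A. [kg·m²·s⁻²·mol⁻¹] / [kg·mol⁻¹] = m²·s⁻²  ← same
  B. [kg·m²·s⁻¹] / [s] = kg·m²·s⁻²
  C. [m·s⁻¹] · [m] = m²·s⁻¹
  D. [kg·m²·s⁻²·K⁻¹] / [kg] = m²·s⁻²·K⁻¹
  E. m·s⁻²
Only A. matches m²·s⁻².

A.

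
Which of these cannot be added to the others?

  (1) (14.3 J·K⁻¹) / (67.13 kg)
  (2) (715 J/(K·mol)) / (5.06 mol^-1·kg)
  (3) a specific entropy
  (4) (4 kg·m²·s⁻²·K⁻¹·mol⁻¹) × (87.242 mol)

(4)

Reduce each to base SI dimensions:
  (1) [kg·m²·s⁻²·K⁻¹] / [kg] = m²·s⁻²·K⁻¹
  (2) [kg·m²·s⁻²·K⁻¹·mol⁻¹] / [kg·mol⁻¹] = m²·s⁻²·K⁻¹
  (3) [specific entropy] = m²·s⁻²·K⁻¹
  (4) [kg·m²·s⁻²·K⁻¹·mol⁻¹] · [mol] = kg·m²·s⁻²·K⁻¹
All reduce to m²·s⁻²·K⁻¹ except (4), which is kg·m²·s⁻²·K⁻¹.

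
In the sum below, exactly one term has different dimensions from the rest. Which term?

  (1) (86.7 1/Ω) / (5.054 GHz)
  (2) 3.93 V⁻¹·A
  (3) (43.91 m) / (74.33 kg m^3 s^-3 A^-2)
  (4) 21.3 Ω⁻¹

(1)

Reduce each to base SI dimensions:
  (1) [kg⁻¹·m⁻²·s³·A²] / [s⁻¹] = kg⁻¹·m⁻²·s⁴·A²
  (2) A·V⁻¹ = A·(J·C⁻¹)⁻¹ = kg⁻¹·m⁻²·s³·A²
  (3) [m] / [kg·m³·s⁻³·A⁻²] = kg⁻¹·m⁻²·s³·A²
  (4) Ω⁻¹ = (V·A⁻¹)⁻¹ = kg⁻¹·m⁻²·s³·A²
All reduce to kg⁻¹·m⁻²·s³·A² except (1), which is kg⁻¹·m⁻²·s⁴·A².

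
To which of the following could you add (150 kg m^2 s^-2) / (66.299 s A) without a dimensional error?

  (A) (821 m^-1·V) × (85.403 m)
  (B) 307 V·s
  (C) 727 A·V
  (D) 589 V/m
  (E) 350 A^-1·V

(A)

Reference: [kg·m²·s⁻²] / [s·A] = kg·m²·s⁻³·A⁻¹.
Each option:
  (A) [kg·m·s⁻³·A⁻¹] · [m] = kg·m²·s⁻³·A⁻¹  ← same
  (B) V·s = J·C⁻¹·s = kg·m²·s⁻²·A⁻¹
  (C) V·A = J·C⁻¹·A = kg·m²·s⁻³
  (D) V·m⁻¹ = J·C⁻¹·m⁻¹ = kg·m·s⁻³·A⁻¹
  (E) V·A⁻¹ = J·C⁻¹·A⁻¹ = kg·m²·s⁻³·A⁻²
Only (A) matches kg·m²·s⁻³·A⁻¹.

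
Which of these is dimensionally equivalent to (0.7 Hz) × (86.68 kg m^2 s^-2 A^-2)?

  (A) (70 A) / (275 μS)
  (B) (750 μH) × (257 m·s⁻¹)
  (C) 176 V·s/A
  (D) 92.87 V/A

(D)

Reference: [s⁻¹] · [kg·m²·s⁻²·A⁻²] = kg·m²·s⁻³·A⁻².
Each option:
  (A) [A] / [kg⁻¹·m⁻²·s³·A²] = kg·m²·s⁻³·A⁻¹
  (B) [kg·m²·s⁻²·A⁻²] · [m·s⁻¹] = kg·m³·s⁻³·A⁻²
  (C) V·s·A⁻¹ = J·C⁻¹·s·A⁻¹ = kg·m²·s⁻²·A⁻²
  (D) V·A⁻¹ = J·C⁻¹·A⁻¹ = kg·m²·s⁻³·A⁻²  ← same
Only (D) matches kg·m²·s⁻³·A⁻².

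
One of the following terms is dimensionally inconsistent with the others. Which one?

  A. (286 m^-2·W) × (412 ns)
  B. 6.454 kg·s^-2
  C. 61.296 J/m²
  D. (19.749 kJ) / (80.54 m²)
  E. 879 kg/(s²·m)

Reduce each to base SI dimensions:
  A. [kg·s⁻³] · [s] = kg·s⁻²
  B. kg·s⁻²
  C. J·m⁻² = N·m·m⁻² = kg·s⁻²
  D. [kg·m²·s⁻²] / [m²] = kg·s⁻²
  E. kg·m⁻¹·s⁻²
All reduce to kg·s⁻² except E., which is kg·m⁻¹·s⁻².

E.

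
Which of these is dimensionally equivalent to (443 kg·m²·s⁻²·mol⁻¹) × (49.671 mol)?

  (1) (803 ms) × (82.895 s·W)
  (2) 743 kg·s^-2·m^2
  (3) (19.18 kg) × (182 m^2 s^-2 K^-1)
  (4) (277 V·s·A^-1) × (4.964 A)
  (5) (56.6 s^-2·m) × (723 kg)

(2)

Reference: [kg·m²·s⁻²·mol⁻¹] · [mol] = kg·m²·s⁻².
Each option:
  (1) [s] · [kg·m²·s⁻²] = kg·m²·s⁻¹
  (2) kg·m²·s⁻²  ← same
  (3) [kg] · [m²·s⁻²·K⁻¹] = kg·m²·s⁻²·K⁻¹
  (4) [kg·m²·s⁻²·A⁻²] · [A] = kg·m²·s⁻²·A⁻¹
  (5) [m·s⁻²] · [kg] = kg·m·s⁻²
Only (2) matches kg·m²·s⁻².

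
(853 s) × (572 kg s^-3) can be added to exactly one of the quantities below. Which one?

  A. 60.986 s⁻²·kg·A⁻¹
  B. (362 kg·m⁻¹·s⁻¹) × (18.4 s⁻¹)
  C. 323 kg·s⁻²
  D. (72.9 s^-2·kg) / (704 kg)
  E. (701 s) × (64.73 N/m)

C.

Reference: [s] · [kg·s⁻³] = kg·s⁻².
Each option:
  A. kg·s⁻²·A⁻¹
  B. [kg·m⁻¹·s⁻¹] · [s⁻¹] = kg·m⁻¹·s⁻²
  C. kg·s⁻²  ← same
  D. [kg·s⁻²] / [kg] = s⁻²
  E. [s] · [kg·s⁻²] = kg·s⁻¹
Only C. matches kg·s⁻².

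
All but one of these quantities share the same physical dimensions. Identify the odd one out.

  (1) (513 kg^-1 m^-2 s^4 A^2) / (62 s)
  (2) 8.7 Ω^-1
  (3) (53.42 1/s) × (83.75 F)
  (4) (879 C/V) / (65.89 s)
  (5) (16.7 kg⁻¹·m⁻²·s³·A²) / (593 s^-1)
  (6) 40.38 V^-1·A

(5)

Work out the base dimensions of each:
  (1) [kg⁻¹·m⁻²·s⁴·A²] / [s] = kg⁻¹·m⁻²·s³·A²
  (2) Ω⁻¹ = (V·A⁻¹)⁻¹ = kg⁻¹·m⁻²·s³·A²
  (3) [s⁻¹] · [kg⁻¹·m⁻²·s⁴·A²] = kg⁻¹·m⁻²·s³·A²
  (4) [kg⁻¹·m⁻²·s⁴·A²] / [s] = kg⁻¹·m⁻²·s³·A²
  (5) [kg⁻¹·m⁻²·s³·A²] / [s⁻¹] = kg⁻¹·m⁻²·s⁴·A²
  (6) A·V⁻¹ = A·(J·C⁻¹)⁻¹ = kg⁻¹·m⁻²·s³·A²
All reduce to kg⁻¹·m⁻²·s³·A² except (5), which is kg⁻¹·m⁻²·s⁴·A².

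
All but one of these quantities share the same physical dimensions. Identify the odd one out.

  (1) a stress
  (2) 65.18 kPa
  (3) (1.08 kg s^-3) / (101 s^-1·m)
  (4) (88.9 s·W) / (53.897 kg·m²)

(4)

Work out the base dimensions of each:
  (1) [stress] = kg·m⁻¹·s⁻²
  (2) Pa = N·m⁻² = kg·m⁻¹·s⁻²
  (3) [kg·s⁻³] / [m·s⁻¹] = kg·m⁻¹·s⁻²
  (4) [kg·m²·s⁻²] / [kg·m²] = s⁻²
All reduce to kg·m⁻¹·s⁻² except (4), which is s⁻².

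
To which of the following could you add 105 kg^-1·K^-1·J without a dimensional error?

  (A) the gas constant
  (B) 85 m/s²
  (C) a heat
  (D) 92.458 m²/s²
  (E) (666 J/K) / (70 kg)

Reference: J·kg⁻¹·K⁻¹ = N·m·kg⁻¹·K⁻¹ = m²·s⁻²·K⁻¹.
Each option:
  (A) [gas constant] = kg·m²·s⁻²·K⁻¹·mol⁻¹
  (B) m·s⁻²
  (C) [heat] = kg·m²·s⁻²
  (D) m²·s⁻²
  (E) [kg·m²·s⁻²·K⁻¹] / [kg] = m²·s⁻²·K⁻¹  ← same
Only (E) matches m²·s⁻²·K⁻¹.

(E)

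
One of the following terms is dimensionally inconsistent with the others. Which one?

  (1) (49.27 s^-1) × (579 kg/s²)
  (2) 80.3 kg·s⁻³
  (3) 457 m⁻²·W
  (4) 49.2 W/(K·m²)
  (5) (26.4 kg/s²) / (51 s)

Reduce each to base SI dimensions:
  (1) [s⁻¹] · [kg·s⁻²] = kg·s⁻³
  (2) kg·s⁻³
  (3) W·m⁻² = J·s⁻¹·m⁻² = kg·s⁻³
  (4) W·m⁻²·K⁻¹ = J·s⁻¹·m⁻²·K⁻¹ = kg·s⁻³·K⁻¹
  (5) [kg·s⁻²] / [s] = kg·s⁻³
All reduce to kg·s⁻³ except (4), which is kg·s⁻³·K⁻¹.

(4)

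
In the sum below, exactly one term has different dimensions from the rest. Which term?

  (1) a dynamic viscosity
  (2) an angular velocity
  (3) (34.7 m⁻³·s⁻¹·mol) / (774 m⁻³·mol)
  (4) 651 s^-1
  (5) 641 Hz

Expand each in SI base units:
  (1) [dynamic viscosity] = kg·m⁻¹·s⁻¹
  (2) [angular velocity] = s⁻¹
  (3) [m⁻³·s⁻¹·mol] / [m⁻³·mol] = s⁻¹
  (4) s⁻¹
  (5) Hz = s⁻¹
All reduce to s⁻¹ except (1), which is kg·m⁻¹·s⁻¹.

(1)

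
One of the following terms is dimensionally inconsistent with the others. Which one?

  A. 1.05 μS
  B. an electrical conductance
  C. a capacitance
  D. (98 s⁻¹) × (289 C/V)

C.

Reduce each to base SI dimensions:
  A. S = Ω⁻¹ = kg⁻¹·m⁻²·s³·A²
  B. [electrical conductance] = kg⁻¹·m⁻²·s³·A²
  C. [capacitance] = kg⁻¹·m⁻²·s⁴·A²
  D. [s⁻¹] · [kg⁻¹·m⁻²·s⁴·A²] = kg⁻¹·m⁻²·s³·A²
All reduce to kg⁻¹·m⁻²·s³·A² except C., which is kg⁻¹·m⁻²·s⁴·A².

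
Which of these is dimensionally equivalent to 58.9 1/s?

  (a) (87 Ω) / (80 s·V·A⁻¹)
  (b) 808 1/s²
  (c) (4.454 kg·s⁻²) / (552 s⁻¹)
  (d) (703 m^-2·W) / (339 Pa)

Reference: s⁻¹.
Each option:
  (a) [kg·m²·s⁻³·A⁻²] / [kg·m²·s⁻²·A⁻²] = s⁻¹  ← same
  (b) s⁻²
  (c) [kg·s⁻²] / [s⁻¹] = kg·s⁻¹
  (d) [kg·s⁻³] / [kg·m⁻¹·s⁻²] = m·s⁻¹
Only (a) matches s⁻¹.

(a)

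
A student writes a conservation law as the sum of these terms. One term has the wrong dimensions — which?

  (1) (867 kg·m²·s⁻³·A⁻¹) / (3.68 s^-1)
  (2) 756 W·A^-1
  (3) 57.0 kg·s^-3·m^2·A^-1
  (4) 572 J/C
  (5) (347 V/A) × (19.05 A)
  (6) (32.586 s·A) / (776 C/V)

(1)

Reduce each to base SI dimensions:
  (1) [kg·m²·s⁻³·A⁻¹] / [s⁻¹] = kg·m²·s⁻²·A⁻¹
  (2) W·A⁻¹ = J·s⁻¹·A⁻¹ = kg·m²·s⁻³·A⁻¹
  (3) kg·m²·s⁻³·A⁻¹
  (4) J·C⁻¹ = N·m·(s·A)⁻¹ = kg·m²·s⁻³·A⁻¹
  (5) [kg·m²·s⁻³·A⁻²] · [A] = kg·m²·s⁻³·A⁻¹
  (6) [s·A] / [kg⁻¹·m⁻²·s⁴·A²] = kg·m²·s⁻³·A⁻¹
All reduce to kg·m²·s⁻³·A⁻¹ except (1), which is kg·m²·s⁻²·A⁻¹.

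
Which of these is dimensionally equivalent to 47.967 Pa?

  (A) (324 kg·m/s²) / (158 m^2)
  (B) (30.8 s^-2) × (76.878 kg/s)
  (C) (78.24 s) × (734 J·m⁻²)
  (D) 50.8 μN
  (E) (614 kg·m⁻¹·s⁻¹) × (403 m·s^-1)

Reference: Pa = N·m⁻² = kg·m⁻¹·s⁻².
Each option:
  (A) [kg·m·s⁻²] / [m²] = kg·m⁻¹·s⁻²  ← same
  (B) [s⁻²] · [kg·s⁻¹] = kg·s⁻³
  (C) [s] · [kg·s⁻²] = kg·s⁻¹
  (D) N = kg·m·s⁻²
  (E) [kg·m⁻¹·s⁻¹] · [m·s⁻¹] = kg·s⁻²
Only (A) matches kg·m⁻¹·s⁻².

(A)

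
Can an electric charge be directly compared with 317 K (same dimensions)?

Dimensions:
  an electric charge:  [electric charge] = s·A
  317 K:  K
s·A ≠ K, so they cannot be added.

No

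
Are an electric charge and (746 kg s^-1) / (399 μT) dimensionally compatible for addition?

Reduce each to base SI dimensions:
  an electric charge:  [electric charge] = s·A
  (746 kg s^-1) / (399 μT):  [kg·s⁻¹] / [kg·s⁻²·A⁻¹] = s·A
Both are s·A, so they have the same dimensions and can be added.

Yes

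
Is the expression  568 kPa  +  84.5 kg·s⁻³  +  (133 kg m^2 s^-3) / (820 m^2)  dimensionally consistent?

Dimensions:
  568 kPa:  Pa = N·m⁻² = kg·m⁻¹·s⁻²
  84.5 kg·s⁻³:  kg·s⁻³
  (133 kg m^2 s^-3) / (820 m^2):  [kg·m²·s⁻³] / [m²] = kg·s⁻³
The terms do not share a single dimension (kg·m⁻¹·s⁻² vs kg·s⁻³).

No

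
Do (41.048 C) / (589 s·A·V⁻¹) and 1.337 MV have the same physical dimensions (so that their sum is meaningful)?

Yes

Work out the base dimensions of each:
  (41.048 C) / (589 s·A·V⁻¹):  [s·A] / [kg⁻¹·m⁻²·s⁴·A²] = kg·m²·s⁻³·A⁻¹
  1.337 MV:  V = J·C⁻¹ = kg·m²·s⁻³·A⁻¹
Both are kg·m²·s⁻³·A⁻¹, so they have the same dimensions and can be added.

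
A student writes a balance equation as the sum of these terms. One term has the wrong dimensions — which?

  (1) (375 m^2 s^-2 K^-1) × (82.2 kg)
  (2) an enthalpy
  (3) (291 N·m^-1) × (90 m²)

(1)

Dimensions:
  (1) [m²·s⁻²·K⁻¹] · [kg] = kg·m²·s⁻²·K⁻¹
  (2) [enthalpy] = kg·m²·s⁻²
  (3) [kg·s⁻²] · [m²] = kg·m²·s⁻²
All reduce to kg·m²·s⁻² except (1), which is kg·m²·s⁻²·K⁻¹.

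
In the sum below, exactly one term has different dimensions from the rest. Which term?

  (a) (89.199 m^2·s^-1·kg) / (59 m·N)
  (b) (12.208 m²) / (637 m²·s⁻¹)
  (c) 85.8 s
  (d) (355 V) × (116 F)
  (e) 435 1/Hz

Reduce each to base SI dimensions:
  (a) [kg·m²·s⁻¹] / [kg·m²·s⁻²] = s
  (b) [m²] / [m²·s⁻¹] = s
  (c) s
  (d) [kg·m²·s⁻³·A⁻¹] · [kg⁻¹·m⁻²·s⁴·A²] = s·A
  (e) Hz⁻¹ = (s⁻¹)⁻¹ = s
All reduce to s except (d), which is s·A.

(d)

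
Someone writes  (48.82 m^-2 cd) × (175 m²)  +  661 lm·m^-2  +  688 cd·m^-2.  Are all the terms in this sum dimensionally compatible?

No

Dimensions:
  (48.82 m^-2 cd) × (175 m²):  [m⁻²·cd] · [m²] = cd
  661 lm·m^-2:  lm·m⁻² = cd·m⁻² = m⁻²·cd
  688 cd·m^-2:  cd·m⁻² = m⁻²·cd
The terms do not share a single dimension (cd vs m⁻²·cd).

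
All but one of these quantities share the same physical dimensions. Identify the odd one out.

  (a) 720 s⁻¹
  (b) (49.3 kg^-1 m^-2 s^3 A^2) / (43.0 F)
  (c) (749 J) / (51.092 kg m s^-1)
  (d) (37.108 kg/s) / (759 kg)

(c)

Reduce each to base SI dimensions:
  (a) s⁻¹
  (b) [kg⁻¹·m⁻²·s³·A²] / [kg⁻¹·m⁻²·s⁴·A²] = s⁻¹
  (c) [kg·m²·s⁻²] / [kg·m·s⁻¹] = m·s⁻¹
  (d) [kg·s⁻¹] / [kg] = s⁻¹
All reduce to s⁻¹ except (c), which is m·s⁻¹.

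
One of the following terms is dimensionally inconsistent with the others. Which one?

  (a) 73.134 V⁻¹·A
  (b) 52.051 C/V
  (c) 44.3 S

(b)

Work out the base dimensions of each:
  (a) A·V⁻¹ = A·(J·C⁻¹)⁻¹ = kg⁻¹·m⁻²·s³·A²
  (b) C·V⁻¹ = s·A·(J·C⁻¹)⁻¹ = kg⁻¹·m⁻²·s⁴·A²
  (c) S = Ω⁻¹ = kg⁻¹·m⁻²·s³·A²
All reduce to kg⁻¹·m⁻²·s³·A² except (b), which is kg⁻¹·m⁻²·s⁴·A².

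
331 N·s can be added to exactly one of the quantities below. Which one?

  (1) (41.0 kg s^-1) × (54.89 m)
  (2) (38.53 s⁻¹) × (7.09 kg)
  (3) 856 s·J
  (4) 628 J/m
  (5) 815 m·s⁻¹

Reference: N·s = kg·m·s⁻²·s = kg·m·s⁻¹.
Each option:
  (1) [kg·s⁻¹] · [m] = kg·m·s⁻¹  ← same
  (2) [s⁻¹] · [kg] = kg·s⁻¹
  (3) J·s = N·m·s = kg·m²·s⁻¹
  (4) J·m⁻¹ = N·m·m⁻¹ = kg·m·s⁻²
  (5) m·s⁻¹
Only (1) matches kg·m·s⁻¹.

(1)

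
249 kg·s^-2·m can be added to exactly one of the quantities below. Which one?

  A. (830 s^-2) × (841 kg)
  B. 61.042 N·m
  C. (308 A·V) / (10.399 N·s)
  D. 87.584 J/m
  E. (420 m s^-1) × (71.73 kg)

Reference: kg·m·s⁻².
Each option:
  A. [s⁻²] · [kg] = kg·s⁻²
  B. N·m = kg·m·s⁻²·m = kg·m²·s⁻²
  C. [kg·m²·s⁻³] / [kg·m·s⁻¹] = m·s⁻²
  D. J·m⁻¹ = N·m·m⁻¹ = kg·m·s⁻²  ← same
  E. [m·s⁻¹] · [kg] = kg·m·s⁻¹
Only D. matches kg·m·s⁻².

D.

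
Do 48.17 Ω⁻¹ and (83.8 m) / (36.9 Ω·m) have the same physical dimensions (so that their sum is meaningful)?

Dimensions:
  48.17 Ω⁻¹:  Ω⁻¹ = (V·A⁻¹)⁻¹ = kg⁻¹·m⁻²·s³·A²
  (83.8 m) / (36.9 Ω·m):  [m] / [kg·m³·s⁻³·A⁻²] = kg⁻¹·m⁻²·s³·A²
Both are kg⁻¹·m⁻²·s³·A², so they have the same dimensions and can be added.

Yes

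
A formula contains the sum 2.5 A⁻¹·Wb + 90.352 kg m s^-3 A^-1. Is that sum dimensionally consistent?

No

Reduce each to base SI dimensions:
  2.5 A⁻¹·Wb:  Wb·A⁻¹ = V·s·A⁻¹ = kg·m²·s⁻²·A⁻²
  90.352 kg m s^-3 A^-1:  kg·m·s⁻³·A⁻¹
kg·m²·s⁻²·A⁻² ≠ kg·m·s⁻³·A⁻¹, so they cannot be added.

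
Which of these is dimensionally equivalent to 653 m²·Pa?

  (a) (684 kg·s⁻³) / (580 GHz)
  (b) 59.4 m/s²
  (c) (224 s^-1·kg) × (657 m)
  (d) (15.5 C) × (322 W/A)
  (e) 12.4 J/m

Reference: Pa·m² = N·m⁻²·m² = kg·m·s⁻².
Each option:
  (a) [kg·s⁻³] / [s⁻¹] = kg·s⁻²
  (b) m·s⁻²
  (c) [kg·s⁻¹] · [m] = kg·m·s⁻¹
  (d) [s·A] · [kg·m²·s⁻³·A⁻¹] = kg·m²·s⁻²
  (e) J·m⁻¹ = N·m·m⁻¹ = kg·m·s⁻²  ← same
Only (e) matches kg·m·s⁻².

(e)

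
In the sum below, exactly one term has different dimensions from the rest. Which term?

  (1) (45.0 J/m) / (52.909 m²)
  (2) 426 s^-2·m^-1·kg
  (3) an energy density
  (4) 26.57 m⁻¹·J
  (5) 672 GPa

(4)

Dimensions:
  (1) [kg·m·s⁻²] / [m²] = kg·m⁻¹·s⁻²
  (2) kg·m⁻¹·s⁻²
  (3) [energy density] = kg·m⁻¹·s⁻²
  (4) J·m⁻¹ = N·m·m⁻¹ = kg·m·s⁻²
  (5) Pa = N·m⁻² = kg·m⁻¹·s⁻²
All reduce to kg·m⁻¹·s⁻² except (4), which is kg·m·s⁻².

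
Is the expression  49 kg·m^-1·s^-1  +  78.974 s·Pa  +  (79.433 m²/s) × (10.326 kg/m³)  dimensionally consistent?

Expand each in SI base units:
  49 kg·m^-1·s^-1:  kg·m⁻¹·s⁻¹
  78.974 s·Pa:  Pa·s = N·m⁻²·s = kg·m⁻¹·s⁻¹
  (79.433 m²/s) × (10.326 kg/m³):  [m²·s⁻¹] · [kg·m⁻³] = kg·m⁻¹·s⁻¹
Every term reduces to kg·m⁻¹·s⁻¹.

Yes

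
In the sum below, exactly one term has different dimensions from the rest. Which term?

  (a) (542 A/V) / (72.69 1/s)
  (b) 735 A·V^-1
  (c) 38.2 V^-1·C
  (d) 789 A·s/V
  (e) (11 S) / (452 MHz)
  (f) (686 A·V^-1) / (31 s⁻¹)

(b)

Reduce each to base SI dimensions:
  (a) [kg⁻¹·m⁻²·s³·A²] / [s⁻¹] = kg⁻¹·m⁻²·s⁴·A²
  (b) A·V⁻¹ = A·(J·C⁻¹)⁻¹ = kg⁻¹·m⁻²·s³·A²
  (c) C·V⁻¹ = s·A·(J·C⁻¹)⁻¹ = kg⁻¹·m⁻²·s⁴·A²
  (d) A·s·V⁻¹ = A·s·(J·C⁻¹)⁻¹ = kg⁻¹·m⁻²·s⁴·A²
  (e) [kg⁻¹·m⁻²·s³·A²] / [s⁻¹] = kg⁻¹·m⁻²·s⁴·A²
  (f) [kg⁻¹·m⁻²·s³·A²] / [s⁻¹] = kg⁻¹·m⁻²·s⁴·A²
All reduce to kg⁻¹·m⁻²·s⁴·A² except (b), which is kg⁻¹·m⁻²·s³·A².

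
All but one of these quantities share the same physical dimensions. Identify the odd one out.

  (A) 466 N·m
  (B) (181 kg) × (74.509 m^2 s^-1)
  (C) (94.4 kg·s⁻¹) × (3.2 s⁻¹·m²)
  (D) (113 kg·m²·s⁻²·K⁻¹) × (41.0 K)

(B)

Expand each in SI base units:
  (A) N·m = kg·m·s⁻²·m = kg·m²·s⁻²
  (B) [kg] · [m²·s⁻¹] = kg·m²·s⁻¹
  (C) [kg·s⁻¹] · [m²·s⁻¹] = kg·m²·s⁻²
  (D) [kg·m²·s⁻²·K⁻¹] · [K] = kg·m²·s⁻²
All reduce to kg·m²·s⁻² except (B), which is kg·m²·s⁻¹.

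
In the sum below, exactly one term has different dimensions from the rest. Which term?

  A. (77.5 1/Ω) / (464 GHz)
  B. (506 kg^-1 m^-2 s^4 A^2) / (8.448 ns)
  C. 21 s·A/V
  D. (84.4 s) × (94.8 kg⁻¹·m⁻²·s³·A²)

B.

Work out the base dimensions of each:
  A. [kg⁻¹·m⁻²·s³·A²] / [s⁻¹] = kg⁻¹·m⁻²·s⁴·A²
  B. [kg⁻¹·m⁻²·s⁴·A²] / [s] = kg⁻¹·m⁻²·s³·A²
  C. A·s·V⁻¹ = A·s·(J·C⁻¹)⁻¹ = kg⁻¹·m⁻²·s⁴·A²
  D. [s] · [kg⁻¹·m⁻²·s³·A²] = kg⁻¹·m⁻²·s⁴·A²
All reduce to kg⁻¹·m⁻²·s⁴·A² except B., which is kg⁻¹·m⁻²·s³·A².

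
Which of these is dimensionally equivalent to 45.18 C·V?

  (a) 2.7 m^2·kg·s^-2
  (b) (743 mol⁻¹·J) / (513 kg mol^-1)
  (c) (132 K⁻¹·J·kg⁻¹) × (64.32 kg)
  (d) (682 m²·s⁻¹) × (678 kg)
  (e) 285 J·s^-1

(a)

Reference: C·V = s·A·J·C⁻¹ = kg·m²·s⁻².
Each option:
  (a) kg·m²·s⁻²  ← same
  (b) [kg·m²·s⁻²·mol⁻¹] / [kg·mol⁻¹] = m²·s⁻²
  (c) [m²·s⁻²·K⁻¹] · [kg] = kg·m²·s⁻²·K⁻¹
  (d) [m²·s⁻¹] · [kg] = kg·m²·s⁻¹
  (e) J·s⁻¹ = N·m·s⁻¹ = kg·m²·s⁻³
Only (a) matches kg·m²·s⁻².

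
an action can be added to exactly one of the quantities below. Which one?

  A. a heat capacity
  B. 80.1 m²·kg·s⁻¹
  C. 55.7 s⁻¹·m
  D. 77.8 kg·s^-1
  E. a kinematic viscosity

Reference: [action] = kg·m²·s⁻¹.
Each option:
  A. [heat capacity] = kg·m²·s⁻²·K⁻¹
  B. kg·m²·s⁻¹  ← same
  C. m·s⁻¹
  D. kg·s⁻¹
  E. [kinematic viscosity] = m²·s⁻¹
Only B. matches kg·m²·s⁻¹.

B.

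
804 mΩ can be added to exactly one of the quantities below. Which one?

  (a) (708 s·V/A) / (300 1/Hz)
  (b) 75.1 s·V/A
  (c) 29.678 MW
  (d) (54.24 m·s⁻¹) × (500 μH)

(a)

Reference: Ω = V·A⁻¹ = kg·m²·s⁻³·A⁻².
Each option:
  (a) [kg·m²·s⁻²·A⁻²] / [s] = kg·m²·s⁻³·A⁻²  ← same
  (b) V·s·A⁻¹ = J·C⁻¹·s·A⁻¹ = kg·m²·s⁻²·A⁻²
  (c) W = J·s⁻¹ = kg·m²·s⁻³
  (d) [m·s⁻¹] · [kg·m²·s⁻²·A⁻²] = kg·m³·s⁻³·A⁻²
Only (a) matches kg·m²·s⁻³·A⁻².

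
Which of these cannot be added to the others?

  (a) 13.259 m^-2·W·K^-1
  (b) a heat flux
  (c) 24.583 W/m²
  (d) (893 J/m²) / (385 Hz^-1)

Work out the base dimensions of each:
  (a) W·m⁻²·K⁻¹ = J·s⁻¹·m⁻²·K⁻¹ = kg·s⁻³·K⁻¹
  (b) [heat flux] = kg·s⁻³
  (c) W·m⁻² = J·s⁻¹·m⁻² = kg·s⁻³
  (d) [kg·s⁻²] / [s] = kg·s⁻³
All reduce to kg·s⁻³ except (a), which is kg·s⁻³·K⁻¹.

(a)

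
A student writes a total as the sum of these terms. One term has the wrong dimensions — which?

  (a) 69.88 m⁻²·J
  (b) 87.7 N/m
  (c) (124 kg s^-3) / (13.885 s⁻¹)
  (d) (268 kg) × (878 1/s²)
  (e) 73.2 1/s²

(e)

In SI base units:
  (a) J·m⁻² = N·m·m⁻² = kg·s⁻²
  (b) N·m⁻¹ = kg·m·s⁻²·m⁻¹ = kg·s⁻²
  (c) [kg·s⁻³] / [s⁻¹] = kg·s⁻²
  (d) [kg] · [s⁻²] = kg·s⁻²
  (e) s⁻²
All reduce to kg·s⁻² except (e), which is s⁻².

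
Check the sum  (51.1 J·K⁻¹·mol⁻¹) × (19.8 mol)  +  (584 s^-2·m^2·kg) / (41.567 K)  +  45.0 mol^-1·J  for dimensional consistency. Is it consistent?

In SI base units:
  (51.1 J·K⁻¹·mol⁻¹) × (19.8 mol):  [kg·m²·s⁻²·K⁻¹·mol⁻¹] · [mol] = kg·m²·s⁻²·K⁻¹
  (584 s^-2·m^2·kg) / (41.567 K):  [kg·m²·s⁻²] / [K] = kg·m²·s⁻²·K⁻¹
  45.0 mol^-1·J:  J·mol⁻¹ = N·m·mol⁻¹ = kg·m²·s⁻²·mol⁻¹
The terms do not share a single dimension (kg·m²·s⁻²·K⁻¹ vs kg·m²·s⁻²·mol⁻¹).

No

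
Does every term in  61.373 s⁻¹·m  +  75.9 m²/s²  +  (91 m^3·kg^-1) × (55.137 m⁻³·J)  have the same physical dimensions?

In SI base units:
  61.373 s⁻¹·m:  m·s⁻¹
  75.9 m²/s²:  m²·s⁻²
  (91 m^3·kg^-1) × (55.137 m⁻³·J):  [kg⁻¹·m³] · [kg·m⁻¹·s⁻²] = m²·s⁻²
The terms do not share a single dimension (m²·s⁻² vs m·s⁻¹).

No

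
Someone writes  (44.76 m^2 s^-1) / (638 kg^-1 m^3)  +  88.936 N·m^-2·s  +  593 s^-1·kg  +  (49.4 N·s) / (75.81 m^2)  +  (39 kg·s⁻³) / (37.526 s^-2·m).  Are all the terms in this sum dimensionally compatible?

Expand each in SI base units:
  (44.76 m^2 s^-1) / (638 kg^-1 m^3):  [m²·s⁻¹] / [kg⁻¹·m³] = kg·m⁻¹·s⁻¹
  88.936 N·m^-2·s:  N·s·m⁻² = kg·m·s⁻²·s·m⁻² = kg·m⁻¹·s⁻¹
  593 s^-1·kg:  kg·s⁻¹
  (49.4 N·s) / (75.81 m^2):  [kg·m·s⁻¹] / [m²] = kg·m⁻¹·s⁻¹
  (39 kg·s⁻³) / (37.526 s^-2·m):  [kg·s⁻³] / [m·s⁻²] = kg·m⁻¹·s⁻¹
The terms do not share a single dimension (kg·m⁻¹·s⁻¹ vs kg·s⁻¹).

No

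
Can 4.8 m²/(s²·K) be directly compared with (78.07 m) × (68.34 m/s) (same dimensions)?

In SI base units:
  4.8 m²/(s²·K):  m²·s⁻²·K⁻¹
  (78.07 m) × (68.34 m/s):  [m] · [m·s⁻¹] = m²·s⁻¹
m²·s⁻²·K⁻¹ ≠ m²·s⁻¹, so they cannot be added.

No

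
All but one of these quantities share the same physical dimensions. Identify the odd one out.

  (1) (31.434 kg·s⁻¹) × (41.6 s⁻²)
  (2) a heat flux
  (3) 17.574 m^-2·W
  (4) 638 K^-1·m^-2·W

Dimensions:
  (1) [kg·s⁻¹] · [s⁻²] = kg·s⁻³
  (2) [heat flux] = kg·s⁻³
  (3) W·m⁻² = J·s⁻¹·m⁻² = kg·s⁻³
  (4) W·m⁻²·K⁻¹ = J·s⁻¹·m⁻²·K⁻¹ = kg·s⁻³·K⁻¹
All reduce to kg·s⁻³ except (4), which is kg·s⁻³·K⁻¹.

(4)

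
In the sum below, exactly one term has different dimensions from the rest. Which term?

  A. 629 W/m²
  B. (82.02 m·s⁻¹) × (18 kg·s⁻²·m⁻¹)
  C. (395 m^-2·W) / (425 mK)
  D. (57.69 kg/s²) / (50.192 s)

Reduce each to base SI dimensions:
  A. W·m⁻² = J·s⁻¹·m⁻² = kg·s⁻³
  B. [m·s⁻¹] · [kg·m⁻¹·s⁻²] = kg·s⁻³
  C. [kg·s⁻³] / [K] = kg·s⁻³·K⁻¹
  D. [kg·s⁻²] / [s] = kg·s⁻³
All reduce to kg·s⁻³ except C., which is kg·s⁻³·K⁻¹.

C.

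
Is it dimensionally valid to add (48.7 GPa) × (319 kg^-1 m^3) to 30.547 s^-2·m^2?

Yes

In SI base units:
  (48.7 GPa) × (319 kg^-1 m^3):  [kg·m⁻¹·s⁻²] · [kg⁻¹·m³] = m²·s⁻²
  30.547 s^-2·m^2:  m²·s⁻²
Both are m²·s⁻², so they have the same dimensions and can be added.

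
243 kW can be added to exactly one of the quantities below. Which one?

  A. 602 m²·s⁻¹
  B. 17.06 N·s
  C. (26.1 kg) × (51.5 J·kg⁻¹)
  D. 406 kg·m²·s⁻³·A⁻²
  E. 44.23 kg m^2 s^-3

Reference: W = J·s⁻¹ = kg·m²·s⁻³.
Each option:
  A. m²·s⁻¹
  B. N·s = kg·m·s⁻²·s = kg·m·s⁻¹
  C. [kg] · [m²·s⁻²] = kg·m²·s⁻²
  D. kg·m²·s⁻³·A⁻²
  E. kg·m²·s⁻³  ← same
Only E. matches kg·m²·s⁻³.

E.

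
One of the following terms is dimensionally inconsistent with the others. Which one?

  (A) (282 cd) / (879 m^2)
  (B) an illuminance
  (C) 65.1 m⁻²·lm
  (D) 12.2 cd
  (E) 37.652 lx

Work out the base dimensions of each:
  (A) [cd] / [m²] = m⁻²·cd
  (B) [illuminance] = m⁻²·cd
  (C) lm·m⁻² = cd·m⁻² = m⁻²·cd
  (D) cd
  (E) lx = lm·m⁻² = m⁻²·cd
All reduce to m⁻²·cd except (D), which is cd.

(D)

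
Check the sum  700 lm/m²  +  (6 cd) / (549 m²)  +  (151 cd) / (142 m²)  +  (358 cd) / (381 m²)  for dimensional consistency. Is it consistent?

Work out the base dimensions of each:
  700 lm/m²:  lm·m⁻² = cd·m⁻² = m⁻²·cd
  (6 cd) / (549 m²):  [cd] / [m²] = m⁻²·cd
  (151 cd) / (142 m²):  [cd] / [m²] = m⁻²·cd
  (358 cd) / (381 m²):  [cd] / [m²] = m⁻²·cd
Every term reduces to m⁻²·cd.

Yes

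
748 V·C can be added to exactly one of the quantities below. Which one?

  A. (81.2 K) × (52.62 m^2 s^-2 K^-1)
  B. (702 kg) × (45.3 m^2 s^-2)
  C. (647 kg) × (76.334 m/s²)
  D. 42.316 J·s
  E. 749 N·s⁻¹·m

B.

Reference: C·V = s·A·J·C⁻¹ = kg·m²·s⁻².
Each option:
  A. [K] · [m²·s⁻²·K⁻¹] = m²·s⁻²
  B. [kg] · [m²·s⁻²] = kg·m²·s⁻²  ← same
  C. [kg] · [m·s⁻²] = kg·m·s⁻²
  D. J·s = N·m·s = kg·m²·s⁻¹
  E. N·m·s⁻¹ = kg·m·s⁻²·m·s⁻¹ = kg·m²·s⁻³
Only B. matches kg·m²·s⁻².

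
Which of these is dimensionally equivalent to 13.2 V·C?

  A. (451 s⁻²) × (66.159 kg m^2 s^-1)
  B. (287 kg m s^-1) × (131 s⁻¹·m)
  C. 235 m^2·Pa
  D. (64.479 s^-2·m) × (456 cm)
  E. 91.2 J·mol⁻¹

Reference: C·V = s·A·J·C⁻¹ = kg·m²·s⁻².
Each option:
  A. [s⁻²] · [kg·m²·s⁻¹] = kg·m²·s⁻³
  B. [kg·m·s⁻¹] · [m·s⁻¹] = kg·m²·s⁻²  ← same
  C. Pa·m² = N·m⁻²·m² = kg·m·s⁻²
  D. [m·s⁻²] · [m] = m²·s⁻²
  E. J·mol⁻¹ = N·m·mol⁻¹ = kg·m²·s⁻²·mol⁻¹
Only B. matches kg·m²·s⁻².

B.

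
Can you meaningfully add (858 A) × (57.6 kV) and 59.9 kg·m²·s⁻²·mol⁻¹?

Expand each in SI base units:
  (858 A) × (57.6 kV):  [A] · [kg·m²·s⁻³·A⁻¹] = kg·m²·s⁻³
  59.9 kg·m²·s⁻²·mol⁻¹:  kg·m²·s⁻²·mol⁻¹
kg·m²·s⁻³ ≠ kg·m²·s⁻²·mol⁻¹, so they cannot be added.

No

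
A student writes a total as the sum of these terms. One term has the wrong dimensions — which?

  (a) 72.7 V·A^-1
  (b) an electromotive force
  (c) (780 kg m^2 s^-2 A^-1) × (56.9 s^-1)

In SI base units:
  (a) V·A⁻¹ = J·C⁻¹·A⁻¹ = kg·m²·s⁻³·A⁻²
  (b) [electromotive force] = kg·m²·s⁻³·A⁻¹
  (c) [kg·m²·s⁻²·A⁻¹] · [s⁻¹] = kg·m²·s⁻³·A⁻¹
All reduce to kg·m²·s⁻³·A⁻¹ except (a), which is kg·m²·s⁻³·A⁻².

(a)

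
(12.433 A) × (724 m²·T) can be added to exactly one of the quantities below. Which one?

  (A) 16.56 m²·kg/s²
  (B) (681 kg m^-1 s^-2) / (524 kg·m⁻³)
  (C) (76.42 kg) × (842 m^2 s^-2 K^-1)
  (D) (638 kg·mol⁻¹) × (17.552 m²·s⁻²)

(A)

Reference: [A] · [kg·m²·s⁻²·A⁻¹] = kg·m²·s⁻².
Each option:
  (A) kg·m²·s⁻²  ← same
  (B) [kg·m⁻¹·s⁻²] / [kg·m⁻³] = m²·s⁻²
  (C) [kg] · [m²·s⁻²·K⁻¹] = kg·m²·s⁻²·K⁻¹
  (D) [kg·mol⁻¹] · [m²·s⁻²] = kg·m²·s⁻²·mol⁻¹
Only (A) matches kg·m²·s⁻².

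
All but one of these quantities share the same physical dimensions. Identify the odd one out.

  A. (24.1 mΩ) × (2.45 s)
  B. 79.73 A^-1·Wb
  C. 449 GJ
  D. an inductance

Work out the base dimensions of each:
  A. [kg·m²·s⁻³·A⁻²] · [s] = kg·m²·s⁻²·A⁻²
  B. Wb·A⁻¹ = V·s·A⁻¹ = kg·m²·s⁻²·A⁻²
  C. J = N·m = kg·m²·s⁻²
  D. [inductance] = kg·m²·s⁻²·A⁻²
All reduce to kg·m²·s⁻²·A⁻² except C., which is kg·m²·s⁻².

C.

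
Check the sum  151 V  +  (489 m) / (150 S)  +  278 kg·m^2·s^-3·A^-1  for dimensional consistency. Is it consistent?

No

In SI base units:
  151 V:  V = J·C⁻¹ = kg·m²·s⁻³·A⁻¹
  (489 m) / (150 S):  [m] / [kg⁻¹·m⁻²·s³·A²] = kg·m³·s⁻³·A⁻²
  278 kg·m^2·s^-3·A^-1:  kg·m²·s⁻³·A⁻¹
The terms do not share a single dimension (kg·m²·s⁻³·A⁻¹ vs kg·m³·s⁻³·A⁻²).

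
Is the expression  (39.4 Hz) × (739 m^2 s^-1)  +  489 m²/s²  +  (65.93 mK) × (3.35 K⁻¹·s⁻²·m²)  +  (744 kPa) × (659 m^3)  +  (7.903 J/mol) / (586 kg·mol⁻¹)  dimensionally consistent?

Dimensions:
  (39.4 Hz) × (739 m^2 s^-1):  [s⁻¹] · [m²·s⁻¹] = m²·s⁻²
  489 m²/s²:  m²·s⁻²
  (65.93 mK) × (3.35 K⁻¹·s⁻²·m²):  [K] · [m²·s⁻²·K⁻¹] = m²·s⁻²
  (744 kPa) × (659 m^3):  [kg·m⁻¹·s⁻²] · [m³] = kg·m²·s⁻²
  (7.903 J/mol) / (586 kg·mol⁻¹):  [kg·m²·s⁻²·mol⁻¹] / [kg·mol⁻¹] = m²·s⁻²
The terms do not share a single dimension (kg·m²·s⁻² vs m²·s⁻²).

No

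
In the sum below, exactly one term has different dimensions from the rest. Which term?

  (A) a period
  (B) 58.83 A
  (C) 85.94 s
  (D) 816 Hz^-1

Work out the base dimensions of each:
  (A) [period] = s
  (B) A
  (C) s
  (D) Hz⁻¹ = (s⁻¹)⁻¹ = s
All reduce to s except (B), which is A.

(B)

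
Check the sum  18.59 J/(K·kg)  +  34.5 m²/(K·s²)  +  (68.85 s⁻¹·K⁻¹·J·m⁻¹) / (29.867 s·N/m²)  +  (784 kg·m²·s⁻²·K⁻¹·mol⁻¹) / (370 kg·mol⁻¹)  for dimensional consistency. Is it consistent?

Yes

Reduce each to base SI dimensions:
  18.59 J/(K·kg):  J·kg⁻¹·K⁻¹ = N·m·kg⁻¹·K⁻¹ = m²·s⁻²·K⁻¹
  34.5 m²/(K·s²):  m²·s⁻²·K⁻¹
  (68.85 s⁻¹·K⁻¹·J·m⁻¹) / (29.867 s·N/m²):  [kg·m·s⁻³·K⁻¹] / [kg·m⁻¹·s⁻¹] = m²·s⁻²·K⁻¹
  (784 kg·m²·s⁻²·K⁻¹·mol⁻¹) / (370 kg·mol⁻¹):  [kg·m²·s⁻²·K⁻¹·mol⁻¹] / [kg·mol⁻¹] = m²·s⁻²·K⁻¹
Every term reduces to m²·s⁻²·K⁻¹.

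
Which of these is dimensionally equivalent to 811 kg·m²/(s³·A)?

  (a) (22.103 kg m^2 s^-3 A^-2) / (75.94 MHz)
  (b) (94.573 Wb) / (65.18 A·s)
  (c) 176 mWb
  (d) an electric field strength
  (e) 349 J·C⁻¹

(e)

Reference: kg·m²·s⁻³·A⁻¹.
Each option:
  (a) [kg·m²·s⁻³·A⁻²] / [s⁻¹] = kg·m²·s⁻²·A⁻²
  (b) [kg·m²·s⁻²·A⁻¹] / [s·A] = kg·m²·s⁻³·A⁻²
  (c) Wb = V·s = kg·m²·s⁻²·A⁻¹
  (d) [electric field strength] = kg·m·s⁻³·A⁻¹
  (e) J·C⁻¹ = N·m·(s·A)⁻¹ = kg·m²·s⁻³·A⁻¹  ← same
Only (e) matches kg·m²·s⁻³·A⁻¹.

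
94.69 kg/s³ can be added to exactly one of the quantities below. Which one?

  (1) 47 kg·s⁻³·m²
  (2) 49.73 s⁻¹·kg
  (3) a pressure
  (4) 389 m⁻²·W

Reference: kg·s⁻³.
Each option:
  (1) kg·m²·s⁻³
  (2) kg·s⁻¹
  (3) [pressure] = kg·m⁻¹·s⁻²
  (4) W·m⁻² = J·s⁻¹·m⁻² = kg·s⁻³  ← same
Only (4) matches kg·s⁻³.

(4)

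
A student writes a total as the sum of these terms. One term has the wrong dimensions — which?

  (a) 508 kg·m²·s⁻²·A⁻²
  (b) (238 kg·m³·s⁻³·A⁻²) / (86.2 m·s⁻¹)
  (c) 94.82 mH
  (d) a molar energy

In SI base units:
  (a) kg·m²·s⁻²·A⁻²
  (b) [kg·m³·s⁻³·A⁻²] / [m·s⁻¹] = kg·m²·s⁻²·A⁻²
  (c) H = V·s·A⁻¹ = kg·m²·s⁻²·A⁻²
  (d) [molar energy] = kg·m²·s⁻²·mol⁻¹
All reduce to kg·m²·s⁻²·A⁻² except (d), which is kg·m²·s⁻²·mol⁻¹.

(d)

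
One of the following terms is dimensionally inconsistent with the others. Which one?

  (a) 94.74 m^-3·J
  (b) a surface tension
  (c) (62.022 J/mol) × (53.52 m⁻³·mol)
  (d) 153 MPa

(b)

Dimensions:
  (a) J·m⁻³ = N·m·m⁻³ = kg·m⁻¹·s⁻²
  (b) [surface tension] = kg·s⁻²
  (c) [kg·m²·s⁻²·mol⁻¹] · [m⁻³·mol] = kg·m⁻¹·s⁻²
  (d) Pa = N·m⁻² = kg·m⁻¹·s⁻²
All reduce to kg·m⁻¹·s⁻² except (b), which is kg·s⁻².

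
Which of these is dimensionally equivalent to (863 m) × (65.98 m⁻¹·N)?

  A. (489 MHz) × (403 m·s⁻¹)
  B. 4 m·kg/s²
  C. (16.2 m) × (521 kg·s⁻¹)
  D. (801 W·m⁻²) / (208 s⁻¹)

B.

Reference: [m] · [kg·s⁻²] = kg·m·s⁻².
Each option:
  A. [s⁻¹] · [m·s⁻¹] = m·s⁻²
  B. kg·m·s⁻²  ← same
  C. [m] · [kg·s⁻¹] = kg·m·s⁻¹
  D. [kg·s⁻³] / [s⁻¹] = kg·s⁻²
Only B. matches kg·m·s⁻².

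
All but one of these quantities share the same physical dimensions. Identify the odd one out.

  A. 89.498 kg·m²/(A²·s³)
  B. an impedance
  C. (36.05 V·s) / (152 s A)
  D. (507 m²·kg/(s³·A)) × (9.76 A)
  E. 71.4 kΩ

D.

Dimensions:
  A. kg·m²·s⁻³·A⁻²
  B. [impedance] = kg·m²·s⁻³·A⁻²
  C. [kg·m²·s⁻²·A⁻¹] / [s·A] = kg·m²·s⁻³·A⁻²
  D. [kg·m²·s⁻³·A⁻¹] · [A] = kg·m²·s⁻³
  E. Ω = V·A⁻¹ = kg·m²·s⁻³·A⁻²
All reduce to kg·m²·s⁻³·A⁻² except D., which is kg·m²·s⁻³.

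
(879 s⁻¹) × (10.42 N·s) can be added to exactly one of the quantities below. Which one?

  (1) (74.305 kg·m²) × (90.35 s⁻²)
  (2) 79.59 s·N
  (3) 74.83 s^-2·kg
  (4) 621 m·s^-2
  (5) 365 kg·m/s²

Reference: [s⁻¹] · [kg·m·s⁻¹] = kg·m·s⁻².
Each option:
  (1) [kg·m²] · [s⁻²] = kg·m²·s⁻²
  (2) N·s = kg·m·s⁻²·s = kg·m·s⁻¹
  (3) kg·s⁻²
  (4) m·s⁻²
  (5) kg·m·s⁻²  ← same
Only (5) matches kg·m·s⁻².

(5)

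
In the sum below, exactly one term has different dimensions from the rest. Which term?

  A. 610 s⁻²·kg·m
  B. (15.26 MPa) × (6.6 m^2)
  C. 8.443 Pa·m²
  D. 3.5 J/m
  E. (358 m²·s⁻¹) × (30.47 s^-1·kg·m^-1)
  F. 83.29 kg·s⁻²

Expand each in SI base units:
  A. kg·m·s⁻²
  B. [kg·m⁻¹·s⁻²] · [m²] = kg·m·s⁻²
  C. Pa·m² = N·m⁻²·m² = kg·m·s⁻²
  D. J·m⁻¹ = N·m·m⁻¹ = kg·m·s⁻²
  E. [m²·s⁻¹] · [kg·m⁻¹·s⁻¹] = kg·m·s⁻²
  F. kg·s⁻²
All reduce to kg·m·s⁻² except F., which is kg·s⁻².

F.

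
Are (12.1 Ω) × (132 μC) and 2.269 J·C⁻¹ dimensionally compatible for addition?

Dimensions:
  (12.1 Ω) × (132 μC):  [kg·m²·s⁻³·A⁻²] · [s·A] = kg·m²·s⁻²·A⁻¹
  2.269 J·C⁻¹:  J·C⁻¹ = N·m·(s·A)⁻¹ = kg·m²·s⁻³·A⁻¹
kg·m²·s⁻²·A⁻¹ ≠ kg·m²·s⁻³·A⁻¹, so they cannot be added.

No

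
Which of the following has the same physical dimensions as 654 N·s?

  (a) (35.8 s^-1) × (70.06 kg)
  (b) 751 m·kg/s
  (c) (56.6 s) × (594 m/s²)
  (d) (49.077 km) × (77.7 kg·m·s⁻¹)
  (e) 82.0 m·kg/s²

Reference: N·s = kg·m·s⁻²·s = kg·m·s⁻¹.
Each option:
  (a) [s⁻¹] · [kg] = kg·s⁻¹
  (b) kg·m·s⁻¹  ← same
  (c) [s] · [m·s⁻²] = m·s⁻¹
  (d) [m] · [kg·m·s⁻¹] = kg·m²·s⁻¹
  (e) kg·m·s⁻²
Only (b) matches kg·m·s⁻¹.

(b)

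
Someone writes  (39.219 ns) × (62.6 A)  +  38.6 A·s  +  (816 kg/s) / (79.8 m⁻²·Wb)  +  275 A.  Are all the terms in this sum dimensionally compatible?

In SI base units:
  (39.219 ns) × (62.6 A):  [s] · [A] = s·A
  38.6 A·s:  A·s = s·A
  (816 kg/s) / (79.8 m⁻²·Wb):  [kg·s⁻¹] / [kg·s⁻²·A⁻¹] = s·A
  275 A:  A
The terms do not share a single dimension (A vs s·A).

No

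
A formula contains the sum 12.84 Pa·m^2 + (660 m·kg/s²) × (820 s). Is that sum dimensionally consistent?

Dimensions:
  12.84 Pa·m^2:  Pa·m² = N·m⁻²·m² = kg·m·s⁻²
  (660 m·kg/s²) × (820 s):  [kg·m·s⁻²] · [s] = kg·m·s⁻¹
kg·m·s⁻² ≠ kg·m·s⁻¹, so they cannot be added.

No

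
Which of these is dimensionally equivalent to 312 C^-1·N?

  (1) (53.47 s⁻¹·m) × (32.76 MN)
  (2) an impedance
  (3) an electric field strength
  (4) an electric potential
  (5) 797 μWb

(3)

Reference: N·C⁻¹ = kg·m·s⁻²·(s·A)⁻¹ = kg·m·s⁻³·A⁻¹.
Each option:
  (1) [m·s⁻¹] · [kg·m·s⁻²] = kg·m²·s⁻³
  (2) [impedance] = kg·m²·s⁻³·A⁻²
  (3) [electric field strength] = kg·m·s⁻³·A⁻¹  ← same
  (4) [electric potential] = kg·m²·s⁻³·A⁻¹
  (5) Wb = V·s = kg·m²·s⁻²·A⁻¹
Only (3) matches kg·m·s⁻³·A⁻¹.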